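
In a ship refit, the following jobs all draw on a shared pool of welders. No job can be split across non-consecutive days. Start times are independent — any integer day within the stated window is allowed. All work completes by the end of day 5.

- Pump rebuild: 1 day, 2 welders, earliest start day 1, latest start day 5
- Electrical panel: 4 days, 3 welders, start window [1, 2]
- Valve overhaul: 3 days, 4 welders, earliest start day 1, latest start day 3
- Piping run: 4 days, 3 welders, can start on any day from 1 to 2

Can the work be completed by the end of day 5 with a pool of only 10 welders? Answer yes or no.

yes

Schedule Pump rebuild@1, Electrical panel@1, Valve overhaul@1, Piping run@2: d1:9  d2:10  d3:10  d4:6  d5:3 — peak 10 ≤ 10.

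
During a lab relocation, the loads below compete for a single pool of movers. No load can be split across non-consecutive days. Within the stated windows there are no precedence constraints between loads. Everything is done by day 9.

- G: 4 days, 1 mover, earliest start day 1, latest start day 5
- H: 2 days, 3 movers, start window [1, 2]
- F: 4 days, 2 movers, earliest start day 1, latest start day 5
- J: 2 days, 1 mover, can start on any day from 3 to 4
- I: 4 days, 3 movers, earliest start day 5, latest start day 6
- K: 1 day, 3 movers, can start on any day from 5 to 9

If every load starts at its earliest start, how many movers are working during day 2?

6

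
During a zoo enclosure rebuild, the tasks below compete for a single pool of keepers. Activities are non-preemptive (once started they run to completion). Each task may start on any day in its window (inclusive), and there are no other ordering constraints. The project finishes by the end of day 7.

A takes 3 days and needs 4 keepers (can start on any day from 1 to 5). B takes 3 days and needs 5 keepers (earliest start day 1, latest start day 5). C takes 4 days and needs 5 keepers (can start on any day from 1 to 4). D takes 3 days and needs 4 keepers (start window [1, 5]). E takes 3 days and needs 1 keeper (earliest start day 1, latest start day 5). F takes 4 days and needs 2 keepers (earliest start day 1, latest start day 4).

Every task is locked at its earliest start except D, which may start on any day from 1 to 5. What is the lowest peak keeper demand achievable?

17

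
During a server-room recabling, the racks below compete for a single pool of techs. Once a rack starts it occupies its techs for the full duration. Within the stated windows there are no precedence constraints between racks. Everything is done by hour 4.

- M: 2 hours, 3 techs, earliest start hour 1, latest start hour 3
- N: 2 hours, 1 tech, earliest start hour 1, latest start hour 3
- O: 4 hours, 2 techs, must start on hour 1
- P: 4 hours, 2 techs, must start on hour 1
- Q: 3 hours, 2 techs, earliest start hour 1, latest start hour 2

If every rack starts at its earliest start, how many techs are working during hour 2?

At early start, hour 2 has: M, N, O, P, Q.
Demand: 3 + 1 + 2 + 2 + 2 = 10.

10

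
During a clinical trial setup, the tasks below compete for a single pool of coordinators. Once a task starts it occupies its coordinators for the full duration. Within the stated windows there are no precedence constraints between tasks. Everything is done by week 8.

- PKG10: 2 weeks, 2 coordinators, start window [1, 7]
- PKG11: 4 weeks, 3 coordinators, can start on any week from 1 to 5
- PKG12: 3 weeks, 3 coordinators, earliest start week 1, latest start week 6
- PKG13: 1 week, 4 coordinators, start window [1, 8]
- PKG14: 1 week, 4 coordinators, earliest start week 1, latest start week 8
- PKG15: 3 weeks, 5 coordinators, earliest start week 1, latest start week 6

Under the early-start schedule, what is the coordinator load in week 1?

21

At early start, week 1 has: PKG10, PKG11, PKG12, PKG13, PKG14, PKG15.
Demand: 2 + 3 + 3 + 4 + 4 + 5 = 21.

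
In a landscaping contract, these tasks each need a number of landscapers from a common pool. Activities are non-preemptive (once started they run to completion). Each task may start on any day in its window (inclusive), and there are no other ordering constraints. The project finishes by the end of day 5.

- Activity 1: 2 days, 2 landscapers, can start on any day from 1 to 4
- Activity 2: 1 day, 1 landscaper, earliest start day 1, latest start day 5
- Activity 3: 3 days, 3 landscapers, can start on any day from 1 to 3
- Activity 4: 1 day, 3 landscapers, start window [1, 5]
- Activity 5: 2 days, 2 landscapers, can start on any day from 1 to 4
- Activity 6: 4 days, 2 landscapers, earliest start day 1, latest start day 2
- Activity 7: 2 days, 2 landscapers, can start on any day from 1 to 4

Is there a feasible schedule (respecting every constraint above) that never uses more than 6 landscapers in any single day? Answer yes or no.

Total landscaper-days = 33; over 5 days the average is 33/5 > 6, so some day must exceed 6.

no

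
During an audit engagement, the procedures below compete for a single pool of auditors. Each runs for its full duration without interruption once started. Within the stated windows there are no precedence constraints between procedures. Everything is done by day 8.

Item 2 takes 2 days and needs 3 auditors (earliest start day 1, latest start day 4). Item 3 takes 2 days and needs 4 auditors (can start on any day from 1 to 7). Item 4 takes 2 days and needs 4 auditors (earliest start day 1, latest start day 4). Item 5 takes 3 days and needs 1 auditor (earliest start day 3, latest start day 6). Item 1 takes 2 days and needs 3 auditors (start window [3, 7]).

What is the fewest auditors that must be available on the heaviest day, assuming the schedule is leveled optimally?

4

Early-start (Item 2@1, Item 3@1, Item 4@1, Item 5@3, Item 1@3) gives peak 11: d1:11  d2:11  d3:4  d4:4  d5:1  d6:0  d7:0  d8:0.
Shift Item 2→3, Item 3→7, Item 1→5.
Schedule Item 2@3, Item 3@7, Item 4@1, Item 5@3, Item 1@5: d1:4  d2:4  d3:4  d4:4  d5:4  d6:3  d7:4  d8:4 — peak 4.
Total auditor-days = 31 over 8 days ⇒ peak ≥ ⌈31/8⌉ = 4, so 4 is optimal.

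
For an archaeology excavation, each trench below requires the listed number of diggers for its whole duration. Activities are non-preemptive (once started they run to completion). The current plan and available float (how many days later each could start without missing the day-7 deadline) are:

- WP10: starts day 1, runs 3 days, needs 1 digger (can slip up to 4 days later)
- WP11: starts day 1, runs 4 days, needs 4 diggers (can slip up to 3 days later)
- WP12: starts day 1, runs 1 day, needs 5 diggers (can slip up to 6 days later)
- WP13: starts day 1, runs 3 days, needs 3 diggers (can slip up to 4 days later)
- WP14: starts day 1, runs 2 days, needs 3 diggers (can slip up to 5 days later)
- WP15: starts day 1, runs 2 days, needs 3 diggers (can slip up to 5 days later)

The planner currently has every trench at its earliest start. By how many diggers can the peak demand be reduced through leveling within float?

Early-start peak: d1:19  d2:14  d3:8  d4:4  d5:0  d6:0  d7:0 ⇒ 19.
Leveled (WP10@1, WP11@3, WP12@7, WP13@4, WP14@1, WP15@1): d1:7  d2:7  d3:5  d4:7  d5:7  d6:7  d7:5 ⇒ 7.
Reduction 19 − 7 = 12.

12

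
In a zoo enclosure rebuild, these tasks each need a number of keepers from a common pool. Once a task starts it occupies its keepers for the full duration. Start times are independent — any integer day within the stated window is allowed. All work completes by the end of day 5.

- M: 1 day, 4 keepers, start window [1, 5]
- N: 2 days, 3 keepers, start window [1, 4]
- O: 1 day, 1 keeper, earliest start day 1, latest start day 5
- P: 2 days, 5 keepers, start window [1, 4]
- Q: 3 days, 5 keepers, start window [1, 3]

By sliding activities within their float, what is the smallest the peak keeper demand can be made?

Early-start (M@1, N@1, O@1, P@1, Q@1) gives peak 18: d1:18  d2:13  d3:5  d4:0  d5:0.
Shift N→2, O→2, Q→3.
Schedule M@1, N@2, O@2, P@1, Q@3: d1:9  d2:9  d3:8  d4:5  d5:5 — peak 9.

9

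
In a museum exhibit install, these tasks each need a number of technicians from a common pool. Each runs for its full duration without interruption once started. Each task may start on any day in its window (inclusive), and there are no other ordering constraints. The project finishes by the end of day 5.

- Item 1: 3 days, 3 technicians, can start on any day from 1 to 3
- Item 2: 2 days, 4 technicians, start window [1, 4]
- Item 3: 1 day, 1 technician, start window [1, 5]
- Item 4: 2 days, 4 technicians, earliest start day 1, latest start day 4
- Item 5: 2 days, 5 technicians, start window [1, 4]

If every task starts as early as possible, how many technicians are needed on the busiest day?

Early-start schedule: Item 1@1, Item 2@1, Item 3@1, Item 4@1, Item 5@1.
Load per day: day 1: 17, day 2: 16, day 3: 3, day 4: 0, day 5: 0.
Peak is 17.

17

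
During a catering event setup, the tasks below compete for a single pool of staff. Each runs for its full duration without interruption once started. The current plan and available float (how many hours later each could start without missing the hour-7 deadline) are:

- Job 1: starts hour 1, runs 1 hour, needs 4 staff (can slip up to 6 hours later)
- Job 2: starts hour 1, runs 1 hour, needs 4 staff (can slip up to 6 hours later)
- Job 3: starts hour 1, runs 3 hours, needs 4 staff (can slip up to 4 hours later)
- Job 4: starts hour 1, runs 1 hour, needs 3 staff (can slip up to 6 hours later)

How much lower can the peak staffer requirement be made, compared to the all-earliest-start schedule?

Early-start peak: h1:15  h2:4  h3:4  h4:0  h5:0  h6:0  h7:0 ⇒ 15.
Leveled (Job 1@1, Job 2@2, Job 3@3, Job 4@6): h1:4  h2:4  h3:4  h4:4  h5:4  h6:3  h7:0 ⇒ 4.
Reduction 15 − 4 = 11.

11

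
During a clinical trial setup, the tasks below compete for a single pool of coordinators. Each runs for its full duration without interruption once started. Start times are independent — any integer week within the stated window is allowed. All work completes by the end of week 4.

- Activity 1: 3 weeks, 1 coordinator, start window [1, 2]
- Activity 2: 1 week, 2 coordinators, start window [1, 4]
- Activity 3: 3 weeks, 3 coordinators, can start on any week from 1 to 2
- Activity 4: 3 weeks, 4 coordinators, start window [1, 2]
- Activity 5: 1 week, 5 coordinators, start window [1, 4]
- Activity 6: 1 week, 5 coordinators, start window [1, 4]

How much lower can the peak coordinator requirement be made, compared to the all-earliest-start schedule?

Early-start peak: w1:20  w2:8  w3:8  w4:0 ⇒ 20.
Leveled (Activity 1@1, Activity 2@1, Activity 3@1, Activity 4@1, Activity 5@4, Activity 6@4): w1:10  w2:8  w3:8  w4:10 ⇒ 10.
Reduction 20 − 10 = 10.

10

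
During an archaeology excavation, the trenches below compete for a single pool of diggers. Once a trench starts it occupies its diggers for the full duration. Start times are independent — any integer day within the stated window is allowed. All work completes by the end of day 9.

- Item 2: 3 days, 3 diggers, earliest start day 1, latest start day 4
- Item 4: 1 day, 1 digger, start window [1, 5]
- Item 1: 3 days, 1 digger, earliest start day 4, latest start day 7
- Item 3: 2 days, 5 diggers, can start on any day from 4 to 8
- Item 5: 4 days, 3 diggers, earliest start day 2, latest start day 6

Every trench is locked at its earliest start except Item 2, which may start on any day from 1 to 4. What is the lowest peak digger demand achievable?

9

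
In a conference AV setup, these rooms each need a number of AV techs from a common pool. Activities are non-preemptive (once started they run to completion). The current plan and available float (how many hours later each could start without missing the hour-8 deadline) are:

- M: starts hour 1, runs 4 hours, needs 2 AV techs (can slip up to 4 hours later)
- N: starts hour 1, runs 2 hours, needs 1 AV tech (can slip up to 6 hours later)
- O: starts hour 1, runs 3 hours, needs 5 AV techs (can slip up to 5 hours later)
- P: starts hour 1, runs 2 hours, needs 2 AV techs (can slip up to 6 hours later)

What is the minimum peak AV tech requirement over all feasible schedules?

5

Early-start (M@1, N@1, O@1, P@1) gives peak 10: h1:10  h2:10  h3:7  h4:2  h5:0  h6:0  h7:0  h8:0.
Shift O→5.
Schedule M@1, N@1, O@5, P@1: h1:5  h2:5  h3:2  h4:2  h5:5  h6:5  h7:5  h8:0 — peak 5.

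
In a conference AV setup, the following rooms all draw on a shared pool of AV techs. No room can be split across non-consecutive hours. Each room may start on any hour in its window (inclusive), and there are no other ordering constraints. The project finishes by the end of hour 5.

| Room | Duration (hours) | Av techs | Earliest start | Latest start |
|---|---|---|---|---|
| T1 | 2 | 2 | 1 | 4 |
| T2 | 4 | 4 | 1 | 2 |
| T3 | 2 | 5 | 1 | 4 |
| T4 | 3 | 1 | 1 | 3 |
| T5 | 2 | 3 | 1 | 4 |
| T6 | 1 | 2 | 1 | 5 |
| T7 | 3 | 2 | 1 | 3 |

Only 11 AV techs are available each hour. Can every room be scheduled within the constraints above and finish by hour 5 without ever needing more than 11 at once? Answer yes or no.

Schedule T1@1, T2@1, T3@1, T4@3, T5@3, T6@5, T7@3: h1:11  h2:11  h3:10  h4:10  h5:5 — peak 11 ≤ 11.

yes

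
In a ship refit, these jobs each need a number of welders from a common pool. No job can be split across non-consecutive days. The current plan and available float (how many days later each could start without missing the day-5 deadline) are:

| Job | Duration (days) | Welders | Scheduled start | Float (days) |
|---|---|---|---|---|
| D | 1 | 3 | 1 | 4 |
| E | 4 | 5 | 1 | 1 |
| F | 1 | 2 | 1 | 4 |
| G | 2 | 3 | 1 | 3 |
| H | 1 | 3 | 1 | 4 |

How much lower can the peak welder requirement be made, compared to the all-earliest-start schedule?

8

Early-start peak: d1:16  d2:8  d3:5  d4:5  d5:0 ⇒ 16.
Leveled (D@1, E@1, F@2, G@3, H@5): d1:8  d2:7  d3:8  d4:8  d5:3 ⇒ 8.
Reduction 16 − 8 = 8.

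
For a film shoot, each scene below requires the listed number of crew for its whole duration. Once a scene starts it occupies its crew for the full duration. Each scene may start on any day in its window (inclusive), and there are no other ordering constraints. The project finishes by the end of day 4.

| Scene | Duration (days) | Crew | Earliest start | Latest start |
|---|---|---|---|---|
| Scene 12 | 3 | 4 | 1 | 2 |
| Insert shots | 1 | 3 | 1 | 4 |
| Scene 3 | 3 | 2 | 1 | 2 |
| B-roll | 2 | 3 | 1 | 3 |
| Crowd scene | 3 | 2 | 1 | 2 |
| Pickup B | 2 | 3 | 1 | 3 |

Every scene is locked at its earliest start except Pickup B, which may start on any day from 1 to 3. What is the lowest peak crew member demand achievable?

14

Pickup B@1: d1:17  d2:14  d3:8  d4:0 → peak 17
Pickup B@2: d1:14  d2:14  d3:11  d4:0 → peak 14
Pickup B@3: d1:14  d2:11  d3:11  d4:3 → peak 14
Best is Pickup B@2, peak 14.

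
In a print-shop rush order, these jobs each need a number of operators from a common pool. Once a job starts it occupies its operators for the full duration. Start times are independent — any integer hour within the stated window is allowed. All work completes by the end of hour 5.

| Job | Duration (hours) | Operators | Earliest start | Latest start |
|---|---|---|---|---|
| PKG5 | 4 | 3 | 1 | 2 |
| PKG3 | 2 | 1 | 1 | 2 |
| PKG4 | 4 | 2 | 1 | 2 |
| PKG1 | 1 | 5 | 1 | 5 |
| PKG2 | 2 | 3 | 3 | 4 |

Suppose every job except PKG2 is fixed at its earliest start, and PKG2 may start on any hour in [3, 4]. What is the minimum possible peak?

11

PKG2@3: h1:11  h2:6  h3:8  h4:8  h5:0 → peak 11
PKG2@4: h1:11  h2:6  h3:5  h4:8  h5:3 → peak 11
Best is PKG2@3, peak 11.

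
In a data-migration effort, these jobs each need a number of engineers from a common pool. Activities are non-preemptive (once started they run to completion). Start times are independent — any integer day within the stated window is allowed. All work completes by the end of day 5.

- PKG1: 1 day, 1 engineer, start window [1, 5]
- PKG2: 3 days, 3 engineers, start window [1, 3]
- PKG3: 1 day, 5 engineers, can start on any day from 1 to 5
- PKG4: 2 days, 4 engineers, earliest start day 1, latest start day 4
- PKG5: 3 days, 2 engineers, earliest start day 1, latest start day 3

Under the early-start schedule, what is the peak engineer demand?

15

Early-start schedule: PKG1@1, PKG2@1, PKG3@1, PKG4@1, PKG5@1.
Load per day: day 1: 15, day 2: 9, day 3: 5, day 4: 0, day 5: 0.
Peak is 15.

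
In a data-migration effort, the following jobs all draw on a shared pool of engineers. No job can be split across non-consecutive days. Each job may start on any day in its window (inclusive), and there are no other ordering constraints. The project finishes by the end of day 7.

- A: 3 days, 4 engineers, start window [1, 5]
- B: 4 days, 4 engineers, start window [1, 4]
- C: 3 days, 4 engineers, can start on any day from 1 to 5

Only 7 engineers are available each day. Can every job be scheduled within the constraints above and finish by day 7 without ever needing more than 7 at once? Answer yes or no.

no

The minimum achievable peak is 8; 7 < 8, so no feasible schedule stays within the cap.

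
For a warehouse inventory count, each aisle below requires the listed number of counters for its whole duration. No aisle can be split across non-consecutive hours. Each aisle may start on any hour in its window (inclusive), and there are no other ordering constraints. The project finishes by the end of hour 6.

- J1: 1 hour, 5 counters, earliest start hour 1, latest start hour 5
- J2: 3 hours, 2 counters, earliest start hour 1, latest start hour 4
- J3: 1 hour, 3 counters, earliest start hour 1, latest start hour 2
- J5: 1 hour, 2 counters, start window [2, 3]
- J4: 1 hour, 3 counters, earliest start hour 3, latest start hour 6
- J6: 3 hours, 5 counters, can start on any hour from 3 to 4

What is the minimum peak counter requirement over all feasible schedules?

7

Early-start (J1@1, J2@1, J3@1, J5@2, J4@3, J6@3) gives peak 10: h1:10  h2:4  h3:10  h4:5  h5:5  h6:0.
Shift J3→2, J6→4.
Schedule J1@1, J2@1, J3@2, J5@2, J4@3, J6@4: h1:7  h2:7  h3:5  h4:5  h5:5  h6:5 — peak 7.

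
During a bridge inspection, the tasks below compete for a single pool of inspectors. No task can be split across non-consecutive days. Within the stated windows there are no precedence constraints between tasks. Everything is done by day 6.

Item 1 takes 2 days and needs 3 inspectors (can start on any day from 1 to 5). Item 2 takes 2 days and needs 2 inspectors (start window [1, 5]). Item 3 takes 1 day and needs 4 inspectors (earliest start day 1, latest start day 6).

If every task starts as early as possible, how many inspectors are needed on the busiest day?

9

Early-start schedule: Item 1@1, Item 2@1, Item 3@1.
Load per day: day 1: 9, day 2: 5, day 3: 0, day 4: 0, day 5: 0, day 6: 0.
Peak is 9.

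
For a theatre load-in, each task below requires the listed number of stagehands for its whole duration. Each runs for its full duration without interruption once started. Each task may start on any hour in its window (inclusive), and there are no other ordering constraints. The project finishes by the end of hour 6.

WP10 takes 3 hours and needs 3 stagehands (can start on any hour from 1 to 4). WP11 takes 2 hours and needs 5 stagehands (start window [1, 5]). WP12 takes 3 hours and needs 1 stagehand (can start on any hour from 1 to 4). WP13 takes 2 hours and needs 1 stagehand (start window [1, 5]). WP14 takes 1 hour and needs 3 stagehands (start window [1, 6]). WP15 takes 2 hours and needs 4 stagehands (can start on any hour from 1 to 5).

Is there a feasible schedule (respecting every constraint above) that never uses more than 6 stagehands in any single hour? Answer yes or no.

The minimum achievable peak is 7; 6 < 7, so no feasible schedule stays within the cap.

no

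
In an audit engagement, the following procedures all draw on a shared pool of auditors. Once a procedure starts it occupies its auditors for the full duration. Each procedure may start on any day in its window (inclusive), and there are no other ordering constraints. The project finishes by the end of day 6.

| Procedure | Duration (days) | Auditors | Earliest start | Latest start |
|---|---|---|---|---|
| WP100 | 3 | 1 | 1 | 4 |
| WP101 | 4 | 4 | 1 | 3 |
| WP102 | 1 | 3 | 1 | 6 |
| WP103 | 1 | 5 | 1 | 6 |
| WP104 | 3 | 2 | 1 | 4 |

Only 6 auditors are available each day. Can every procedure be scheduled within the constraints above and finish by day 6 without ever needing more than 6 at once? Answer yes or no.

Schedule WP100@1, WP101@2, WP102@6, WP103@1, WP104@4: d1:6  d2:5  d3:5  d4:6  d5:6  d6:5 — peak 6 ≤ 6.

yes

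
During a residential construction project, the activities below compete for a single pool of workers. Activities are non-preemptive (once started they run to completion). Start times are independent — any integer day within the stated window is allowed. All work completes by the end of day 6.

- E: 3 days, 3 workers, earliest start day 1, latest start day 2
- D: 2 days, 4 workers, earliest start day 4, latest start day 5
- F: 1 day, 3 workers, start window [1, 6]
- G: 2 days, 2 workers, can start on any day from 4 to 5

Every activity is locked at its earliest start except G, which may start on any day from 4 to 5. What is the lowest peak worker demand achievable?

6

G@4: d1:6  d2:3  d3:3  d4:6  d5:6  d6:0 → peak 6
G@5: d1:6  d2:3  d3:3  d4:4  d5:6  d6:2 → peak 6
Best is G@4, peak 6.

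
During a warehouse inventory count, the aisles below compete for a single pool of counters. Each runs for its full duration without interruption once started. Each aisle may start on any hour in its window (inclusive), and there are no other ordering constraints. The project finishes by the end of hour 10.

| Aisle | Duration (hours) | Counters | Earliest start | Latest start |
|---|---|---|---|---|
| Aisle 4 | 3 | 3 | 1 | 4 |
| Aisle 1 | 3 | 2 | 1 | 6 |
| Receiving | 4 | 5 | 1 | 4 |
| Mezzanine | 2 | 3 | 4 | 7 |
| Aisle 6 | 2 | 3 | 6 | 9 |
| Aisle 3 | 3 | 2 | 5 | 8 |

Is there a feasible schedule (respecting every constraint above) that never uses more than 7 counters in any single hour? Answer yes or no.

The minimum achievable peak is 8; 7 < 8, so no feasible schedule stays within the cap.

no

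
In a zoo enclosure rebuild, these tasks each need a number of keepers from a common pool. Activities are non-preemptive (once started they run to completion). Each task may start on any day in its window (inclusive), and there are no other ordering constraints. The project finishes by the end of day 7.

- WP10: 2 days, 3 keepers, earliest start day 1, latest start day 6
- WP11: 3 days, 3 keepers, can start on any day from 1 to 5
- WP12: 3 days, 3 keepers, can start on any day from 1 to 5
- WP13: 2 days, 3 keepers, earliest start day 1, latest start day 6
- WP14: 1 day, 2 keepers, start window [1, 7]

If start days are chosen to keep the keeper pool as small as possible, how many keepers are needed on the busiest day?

Early-start (WP10@1, WP11@1, WP12@1, WP13@1, WP14@1) gives peak 14: d1:14  d2:12  d3:6  d4:0  d5:0  d6:0  d7:0.
Shift WP12→3, WP13→4, WP14→6.
Schedule WP10@1, WP11@1, WP12@3, WP13@4, WP14@6: d1:6  d2:6  d3:6  d4:6  d5:6  d6:2  d7:0 — peak 6.

6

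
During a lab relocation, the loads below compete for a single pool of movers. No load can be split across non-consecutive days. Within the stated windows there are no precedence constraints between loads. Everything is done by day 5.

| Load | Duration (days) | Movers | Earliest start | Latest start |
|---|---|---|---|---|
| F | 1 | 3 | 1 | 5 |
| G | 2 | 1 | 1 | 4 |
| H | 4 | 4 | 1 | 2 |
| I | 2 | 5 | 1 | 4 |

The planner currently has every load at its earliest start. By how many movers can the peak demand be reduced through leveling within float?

Early-start peak: d1:13  d2:10  d3:4  d4:4  d5:0 ⇒ 13.
Leveled (F@1, G@1, H@1, I@3): d1:8  d2:5  d3:9  d4:9  d5:0 ⇒ 9.
Reduction 13 − 9 = 4.

4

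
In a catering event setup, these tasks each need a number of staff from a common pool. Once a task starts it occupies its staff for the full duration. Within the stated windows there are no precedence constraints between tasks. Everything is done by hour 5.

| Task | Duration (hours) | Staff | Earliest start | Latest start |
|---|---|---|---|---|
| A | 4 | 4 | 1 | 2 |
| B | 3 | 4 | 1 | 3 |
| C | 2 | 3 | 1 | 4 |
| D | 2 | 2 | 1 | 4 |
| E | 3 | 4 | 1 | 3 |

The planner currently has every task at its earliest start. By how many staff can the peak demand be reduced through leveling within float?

Early-start peak: h1:17  h2:17  h3:12  h4:4  h5:0 ⇒ 17.
Leveled (A@1, B@1, C@1, D@4, E@3): h1:11  h2:11  h3:12  h4:10  h5:6 ⇒ 12.
Reduction 17 − 12 = 5.

5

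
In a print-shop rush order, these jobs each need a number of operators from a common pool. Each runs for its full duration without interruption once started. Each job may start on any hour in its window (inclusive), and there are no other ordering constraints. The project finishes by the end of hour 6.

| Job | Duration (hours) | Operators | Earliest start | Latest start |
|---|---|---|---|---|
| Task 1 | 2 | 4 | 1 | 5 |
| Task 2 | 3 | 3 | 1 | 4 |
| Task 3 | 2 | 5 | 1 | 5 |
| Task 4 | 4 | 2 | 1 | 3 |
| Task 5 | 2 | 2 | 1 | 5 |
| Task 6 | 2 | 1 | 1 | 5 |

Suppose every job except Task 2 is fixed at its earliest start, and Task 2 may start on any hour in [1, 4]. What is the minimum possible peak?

14

Task 2@1: h1:17  h2:17  h3:5  h4:2  h5:0  h6:0 → peak 17
Task 2@2: h1:14  h2:17  h3:5  h4:5  h5:0  h6:0 → peak 17
Task 2@3: h1:14  h2:14  h3:5  h4:5  h5:3  h6:0 → peak 14
Task 2@4: h1:14  h2:14  h3:2  h4:5  h5:3  h6:3 → peak 14
Best is Task 2@3, peak 14.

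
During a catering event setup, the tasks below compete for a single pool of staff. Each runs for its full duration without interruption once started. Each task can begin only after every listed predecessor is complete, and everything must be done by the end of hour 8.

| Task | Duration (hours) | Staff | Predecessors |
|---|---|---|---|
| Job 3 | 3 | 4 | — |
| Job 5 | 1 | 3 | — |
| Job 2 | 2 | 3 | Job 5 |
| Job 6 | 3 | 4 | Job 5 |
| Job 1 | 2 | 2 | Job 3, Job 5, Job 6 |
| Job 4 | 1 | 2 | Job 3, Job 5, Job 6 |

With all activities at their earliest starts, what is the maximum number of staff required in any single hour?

Early-start schedule: Job 3@1, Job 5@1, Job 2@2, Job 6@2, Job 1@5, Job 4@5.
Load per hour: hour 1: 7, hour 2: 11, hour 3: 11, hour 4: 4, hour 5: 4, hour 6: 2, hour 7: 0, hour 8: 0.
Peak is 11.

11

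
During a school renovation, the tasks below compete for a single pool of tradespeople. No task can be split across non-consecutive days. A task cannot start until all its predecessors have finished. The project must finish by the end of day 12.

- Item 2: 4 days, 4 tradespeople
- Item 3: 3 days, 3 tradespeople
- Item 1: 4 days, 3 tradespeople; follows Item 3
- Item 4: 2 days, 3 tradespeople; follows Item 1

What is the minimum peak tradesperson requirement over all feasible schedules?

Schedule Item 2@1, Item 3@1, Item 1@4, Item 4@8: d1:7  d2:7  d3:7  d4:7  d5:3  d6:3  d7:3  d8:3  d9:3  d10:0  d11:0  d12:0 — peak 7.

7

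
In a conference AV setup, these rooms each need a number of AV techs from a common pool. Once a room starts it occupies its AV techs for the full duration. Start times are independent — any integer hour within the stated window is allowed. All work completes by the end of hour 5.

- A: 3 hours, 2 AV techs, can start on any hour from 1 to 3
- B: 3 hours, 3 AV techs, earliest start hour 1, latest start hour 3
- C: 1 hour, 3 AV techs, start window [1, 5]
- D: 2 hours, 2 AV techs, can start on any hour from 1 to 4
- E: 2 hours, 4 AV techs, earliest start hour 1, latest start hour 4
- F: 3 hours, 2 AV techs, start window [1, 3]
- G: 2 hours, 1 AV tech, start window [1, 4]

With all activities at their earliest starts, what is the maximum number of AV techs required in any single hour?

Early-start schedule: A@1, B@1, C@1, D@1, E@1, F@1, G@1.
Load per hour: hour 1: 17, hour 2: 14, hour 3: 7, hour 4: 0, hour 5: 0.
Peak is 17.

17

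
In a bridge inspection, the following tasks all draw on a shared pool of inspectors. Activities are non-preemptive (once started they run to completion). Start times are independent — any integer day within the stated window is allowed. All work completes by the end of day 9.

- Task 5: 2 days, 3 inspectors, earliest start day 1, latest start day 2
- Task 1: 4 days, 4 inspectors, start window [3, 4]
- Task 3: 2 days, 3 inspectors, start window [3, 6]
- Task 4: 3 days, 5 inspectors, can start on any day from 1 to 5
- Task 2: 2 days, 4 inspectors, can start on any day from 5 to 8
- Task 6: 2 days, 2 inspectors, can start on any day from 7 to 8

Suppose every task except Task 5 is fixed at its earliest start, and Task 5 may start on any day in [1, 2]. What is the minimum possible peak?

12

Task 5@1: d1:8  d2:8  d3:12  d4:7  d5:8  d6:8  d7:2  d8:2  d9:0 → peak 12
Task 5@2: d1:5  d2:8  d3:15  d4:7  d5:8  d6:8  d7:2  d8:2  d9:0 → peak 15
Best is Task 5@1, peak 12.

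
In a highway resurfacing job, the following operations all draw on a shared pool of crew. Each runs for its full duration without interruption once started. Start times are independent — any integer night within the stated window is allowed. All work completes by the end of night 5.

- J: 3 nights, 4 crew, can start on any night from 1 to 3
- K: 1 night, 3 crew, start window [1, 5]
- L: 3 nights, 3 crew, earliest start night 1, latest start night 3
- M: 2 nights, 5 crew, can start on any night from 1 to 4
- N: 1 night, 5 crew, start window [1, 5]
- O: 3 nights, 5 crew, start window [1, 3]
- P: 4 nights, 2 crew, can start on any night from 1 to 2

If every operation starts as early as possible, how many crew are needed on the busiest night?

Early-start schedule: J@1, K@1, L@1, M@1, N@1, O@1, P@1.
Load per night: night 1: 27, night 2: 19, night 3: 14, night 4: 2, night 5: 0.
Peak is 27.

27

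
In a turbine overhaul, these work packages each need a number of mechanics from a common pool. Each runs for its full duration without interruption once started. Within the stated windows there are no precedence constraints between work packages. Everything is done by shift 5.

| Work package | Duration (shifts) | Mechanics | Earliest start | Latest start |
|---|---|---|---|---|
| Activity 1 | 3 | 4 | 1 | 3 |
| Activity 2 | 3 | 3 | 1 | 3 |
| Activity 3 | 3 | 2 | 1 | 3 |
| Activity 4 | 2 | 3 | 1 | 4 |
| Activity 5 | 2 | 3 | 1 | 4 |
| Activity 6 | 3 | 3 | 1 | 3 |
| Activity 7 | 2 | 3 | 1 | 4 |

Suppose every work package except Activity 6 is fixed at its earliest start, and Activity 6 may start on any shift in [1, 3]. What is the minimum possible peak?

Activity 6@1: s1:21  s2:21  s3:12  s4:0  s5:0 → peak 21
Activity 6@2: s1:18  s2:21  s3:12  s4:3  s5:0 → peak 21
Activity 6@3: s1:18  s2:18  s3:12  s4:3  s5:3 → peak 18
Best is Activity 6@3, peak 18.

18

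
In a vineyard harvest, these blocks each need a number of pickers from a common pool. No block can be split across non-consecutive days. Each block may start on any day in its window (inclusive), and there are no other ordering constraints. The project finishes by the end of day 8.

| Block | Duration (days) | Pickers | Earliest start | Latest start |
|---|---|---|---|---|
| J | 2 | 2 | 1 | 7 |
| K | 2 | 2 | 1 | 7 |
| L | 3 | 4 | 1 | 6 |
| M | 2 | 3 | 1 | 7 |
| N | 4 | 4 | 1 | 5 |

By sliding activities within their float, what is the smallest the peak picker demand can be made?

7

Early-start (J@1, K@1, L@1, M@1, N@1) gives peak 15: d1:15  d2:15  d3:8  d4:4  d5:0  d6:0  d7:0  d8:0.
Shift K→3, M→4, N→5.
Schedule J@1, K@3, L@1, M@4, N@5: d1:6  d2:6  d3:6  d4:5  d5:7  d6:4  d7:4  d8:4 — peak 7.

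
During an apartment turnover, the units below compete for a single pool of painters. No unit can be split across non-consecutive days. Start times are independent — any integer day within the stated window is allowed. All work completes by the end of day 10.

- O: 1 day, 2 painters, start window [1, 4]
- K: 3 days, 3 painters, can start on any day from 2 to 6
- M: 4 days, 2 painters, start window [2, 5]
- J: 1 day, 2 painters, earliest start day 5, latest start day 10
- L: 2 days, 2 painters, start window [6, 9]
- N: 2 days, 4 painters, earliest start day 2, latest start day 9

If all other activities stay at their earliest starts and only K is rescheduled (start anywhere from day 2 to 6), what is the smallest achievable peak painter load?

K@2: d1:2  d2:9  d3:9  d4:5  d5:4  d6:2  d7:2  d8:0  d9:0  d10:0 → peak 9
K@3: d1:2  d2:6  d3:9  d4:5  d5:7  d6:2  d7:2  d8:0  d9:0  d10:0 → peak 9
K@4: d1:2  d2:6  d3:6  d4:5  d5:7  d6:5  d7:2  d8:0  d9:0  d10:0 → peak 7
K@5: d1:2  d2:6  d3:6  d4:2  d5:7  d6:5  d7:5  d8:0  d9:0  d10:0 → peak 7
K@6: d1:2  d2:6  d3:6  d4:2  d5:4  d6:5  d7:5  d8:3  d9:0  d10:0 → peak 6
Best is K@6, peak 6.

6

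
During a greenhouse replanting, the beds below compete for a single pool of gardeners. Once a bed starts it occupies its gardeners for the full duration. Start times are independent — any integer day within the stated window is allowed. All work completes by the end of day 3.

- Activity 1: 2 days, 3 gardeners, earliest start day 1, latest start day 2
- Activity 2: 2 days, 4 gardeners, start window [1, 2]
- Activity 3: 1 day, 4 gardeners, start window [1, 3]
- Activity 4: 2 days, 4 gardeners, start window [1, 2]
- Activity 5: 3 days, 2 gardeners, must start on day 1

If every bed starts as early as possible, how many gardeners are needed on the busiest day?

Early-start schedule: Activity 1@1, Activity 2@1, Activity 3@1, Activity 4@1, Activity 5@1.
Load per day: day 1: 17, day 2: 13, day 3: 2.
Peak is 17.

17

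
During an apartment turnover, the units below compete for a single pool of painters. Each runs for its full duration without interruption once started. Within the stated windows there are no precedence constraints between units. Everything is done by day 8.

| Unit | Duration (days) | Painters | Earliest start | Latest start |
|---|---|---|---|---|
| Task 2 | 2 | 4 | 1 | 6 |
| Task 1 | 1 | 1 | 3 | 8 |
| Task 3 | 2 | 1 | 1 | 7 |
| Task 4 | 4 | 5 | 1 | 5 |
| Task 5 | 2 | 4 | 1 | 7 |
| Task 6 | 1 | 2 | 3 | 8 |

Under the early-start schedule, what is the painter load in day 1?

14

At early start, day 1 has: Task 2, Task 3, Task 4, Task 5.
Demand: 4 + 1 + 5 + 4 = 14.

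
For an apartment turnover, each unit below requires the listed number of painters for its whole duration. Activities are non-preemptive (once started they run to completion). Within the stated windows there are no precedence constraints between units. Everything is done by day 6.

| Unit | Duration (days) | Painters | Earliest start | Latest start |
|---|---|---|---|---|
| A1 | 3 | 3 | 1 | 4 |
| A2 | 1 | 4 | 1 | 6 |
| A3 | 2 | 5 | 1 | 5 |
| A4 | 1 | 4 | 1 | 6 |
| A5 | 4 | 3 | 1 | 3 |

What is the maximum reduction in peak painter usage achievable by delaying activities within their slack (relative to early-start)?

Early-start peak: d1:19  d2:11  d3:6  d4:3  d5:0  d6:0 ⇒ 19.
Leveled (A1@1, A2@1, A3@4, A4@2, A5@3): d1:7  d2:7  d3:6  d4:8  d5:8  d6:3 ⇒ 8.
Reduction 19 − 8 = 11.

11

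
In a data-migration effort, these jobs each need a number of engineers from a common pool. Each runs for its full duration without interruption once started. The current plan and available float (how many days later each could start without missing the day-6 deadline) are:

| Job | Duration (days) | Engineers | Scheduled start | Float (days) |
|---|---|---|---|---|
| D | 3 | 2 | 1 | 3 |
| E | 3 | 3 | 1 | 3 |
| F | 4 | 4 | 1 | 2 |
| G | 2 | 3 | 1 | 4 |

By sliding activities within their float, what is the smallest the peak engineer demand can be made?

7

Early-start (D@1, E@1, F@1, G@1) gives peak 12: d1:12  d2:12  d3:9  d4:4  d5:0  d6:0.
Shift E→4, G→5.
Schedule D@1, E@4, F@1, G@5: d1:6  d2:6  d3:6  d4:7  d5:6  d6:6 — peak 7.
Total engineer-days = 37 over 6 days ⇒ peak ≥ ⌈37/6⌉ = 7, so 7 is optimal.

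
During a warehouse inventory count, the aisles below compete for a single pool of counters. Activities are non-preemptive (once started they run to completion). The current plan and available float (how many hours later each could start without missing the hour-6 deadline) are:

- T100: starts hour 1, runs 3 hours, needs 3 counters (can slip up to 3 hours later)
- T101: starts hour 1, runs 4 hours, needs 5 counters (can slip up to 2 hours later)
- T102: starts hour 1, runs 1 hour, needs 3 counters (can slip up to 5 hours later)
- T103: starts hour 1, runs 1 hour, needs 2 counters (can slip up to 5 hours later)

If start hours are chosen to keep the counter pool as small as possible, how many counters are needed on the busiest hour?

Early-start (T100@1, T101@1, T102@1, T103@1) gives peak 13: h1:13  h2:8  h3:8  h4:5  h5:0  h6:0.
Shift T102→4, T103→5.
Schedule T100@1, T101@1, T102@4, T103@5: h1:8  h2:8  h3:8  h4:8  h5:2  h6:0 — peak 8.

8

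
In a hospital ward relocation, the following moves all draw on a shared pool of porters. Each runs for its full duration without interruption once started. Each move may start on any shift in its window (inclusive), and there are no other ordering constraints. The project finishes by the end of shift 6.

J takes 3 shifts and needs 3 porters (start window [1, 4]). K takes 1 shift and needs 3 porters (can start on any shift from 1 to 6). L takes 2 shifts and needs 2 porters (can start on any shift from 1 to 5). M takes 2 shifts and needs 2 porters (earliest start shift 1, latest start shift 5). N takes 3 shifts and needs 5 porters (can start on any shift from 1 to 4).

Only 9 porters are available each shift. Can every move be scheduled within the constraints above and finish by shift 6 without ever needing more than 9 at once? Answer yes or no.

Schedule J@1, K@1, L@2, M@2, N@4: s1:6  s2:7  s3:7  s4:5  s5:5  s6:5 — peak 7 ≤ 9.

yes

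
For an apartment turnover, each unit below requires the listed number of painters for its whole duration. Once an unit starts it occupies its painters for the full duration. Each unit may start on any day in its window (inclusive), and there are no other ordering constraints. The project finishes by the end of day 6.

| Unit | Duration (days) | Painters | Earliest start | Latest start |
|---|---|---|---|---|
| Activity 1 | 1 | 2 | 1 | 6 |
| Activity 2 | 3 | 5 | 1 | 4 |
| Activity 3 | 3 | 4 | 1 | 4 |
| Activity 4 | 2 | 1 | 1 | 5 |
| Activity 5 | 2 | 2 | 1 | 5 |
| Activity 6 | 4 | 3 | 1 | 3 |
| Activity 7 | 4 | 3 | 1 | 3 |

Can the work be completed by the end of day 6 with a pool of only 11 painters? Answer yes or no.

yes

Schedule Activity 1@1, Activity 2@1, Activity 3@4, Activity 4@1, Activity 5@1, Activity 6@2, Activity 7@3: d1:10  d2:11  d3:11  d4:10  d5:10  d6:7 — peak 11 ≤ 11.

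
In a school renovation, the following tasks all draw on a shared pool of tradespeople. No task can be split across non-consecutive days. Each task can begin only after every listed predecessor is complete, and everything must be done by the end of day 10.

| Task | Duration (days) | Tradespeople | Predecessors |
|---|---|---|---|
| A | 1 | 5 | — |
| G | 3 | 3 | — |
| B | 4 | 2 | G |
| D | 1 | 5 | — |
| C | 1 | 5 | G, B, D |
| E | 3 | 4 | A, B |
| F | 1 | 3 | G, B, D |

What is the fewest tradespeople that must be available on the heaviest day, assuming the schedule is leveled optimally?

9

Early-start (A@1, G@1, B@4, D@1, C@8, E@8, F@8) gives peak 13: d1:13  d2:3  d3:3  d4:2  d5:2  d6:2  d7:2  d8:12  d9:4  d10:4.
Shift D→2, F→9.
Schedule A@1, G@1, B@4, D@2, C@8, E@8, F@9: d1:8  d2:8  d3:3  d4:2  d5:2  d6:2  d7:2  d8:9  d9:7  d10:4 — peak 9.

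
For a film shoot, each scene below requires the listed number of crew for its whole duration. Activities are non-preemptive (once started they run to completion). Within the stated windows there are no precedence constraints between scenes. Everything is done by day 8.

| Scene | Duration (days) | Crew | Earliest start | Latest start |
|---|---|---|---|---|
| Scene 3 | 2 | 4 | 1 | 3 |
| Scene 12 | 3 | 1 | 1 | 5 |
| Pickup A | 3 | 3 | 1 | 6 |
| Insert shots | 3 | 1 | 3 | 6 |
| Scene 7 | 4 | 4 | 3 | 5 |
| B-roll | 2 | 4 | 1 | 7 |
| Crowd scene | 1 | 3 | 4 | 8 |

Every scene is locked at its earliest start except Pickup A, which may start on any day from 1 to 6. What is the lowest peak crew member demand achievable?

9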